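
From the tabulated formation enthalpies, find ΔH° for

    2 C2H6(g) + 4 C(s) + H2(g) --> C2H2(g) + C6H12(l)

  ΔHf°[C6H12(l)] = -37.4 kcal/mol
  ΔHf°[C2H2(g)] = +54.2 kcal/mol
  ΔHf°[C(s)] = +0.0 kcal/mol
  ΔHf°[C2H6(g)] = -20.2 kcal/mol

Products: 1·(+54.2) + 1·(-37.4) = +16.8
Reactants: 2·(-20.2) + 4·(+0.0) + 1·(+0.0) = -40.4
ΔH° = (+16.8) − (-40.4) = 57.2 kcal/mol

ΔH° = 57.2 kcal/mol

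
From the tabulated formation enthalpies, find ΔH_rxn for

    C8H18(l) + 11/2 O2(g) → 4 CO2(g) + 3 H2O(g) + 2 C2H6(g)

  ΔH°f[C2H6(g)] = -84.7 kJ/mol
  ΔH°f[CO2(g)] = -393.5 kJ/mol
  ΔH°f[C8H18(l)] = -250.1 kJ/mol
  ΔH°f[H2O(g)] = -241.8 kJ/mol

Products: 4·(-393.5) + 3·(-241.8) + 2·(-84.7) = -2468.8
Reactants: 1·(-250.1) + 11/2·(+0.0) = -250.1
ΔH_rxn = (-2468.8) − (-250.1) = -2218.7 kJ/mol

ΔH_rxn = -2218.7 kJ/mol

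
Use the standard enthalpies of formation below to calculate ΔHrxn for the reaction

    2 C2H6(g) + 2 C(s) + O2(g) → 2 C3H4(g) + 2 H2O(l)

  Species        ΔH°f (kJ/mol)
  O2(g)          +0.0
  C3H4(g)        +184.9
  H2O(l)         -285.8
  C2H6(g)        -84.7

ΔHrxn = -32.4 kJ/mol

ΔH°rxn = Σ nΔHf°(products) − Σ nΔHf°(reactants).
Products: 2·(+184.9) + 2·(-285.8) = -201.8
Reactants: 2·(-84.7) + 2·(+0.0) + 1·(+0.0) = -169.4
ΔHrxn = (-201.8) − (-169.4) = -32.4 kJ/mol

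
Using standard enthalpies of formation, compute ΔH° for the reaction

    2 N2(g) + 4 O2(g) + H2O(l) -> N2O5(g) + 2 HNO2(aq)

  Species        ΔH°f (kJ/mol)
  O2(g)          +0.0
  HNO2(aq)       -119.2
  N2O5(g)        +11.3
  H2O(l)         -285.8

Products: 1·(+11.3) + 2·(-119.2) = -227.1
Reactants: 2·(+0.0) + 4·(+0.0) + 1·(-285.8) = -285.8
ΔH° = (-227.1) − (-285.8) = 58.7 kJ/mol

ΔH° = 58.7 kJ/mol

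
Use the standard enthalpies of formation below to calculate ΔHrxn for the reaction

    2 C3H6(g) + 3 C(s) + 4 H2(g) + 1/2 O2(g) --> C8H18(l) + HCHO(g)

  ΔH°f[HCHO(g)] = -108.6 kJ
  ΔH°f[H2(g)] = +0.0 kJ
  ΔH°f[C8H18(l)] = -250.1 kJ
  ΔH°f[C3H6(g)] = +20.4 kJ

Products: 1·(-250.1) + 1·(-108.6) = -358.7
Reactants: 2·(+20.4) + 3·(+0.0) + 4·(+0.0) + 1/2·(+0.0) = +40.8
ΔHrxn = (-358.7) − (+40.8) = -399.5 kJ

ΔHrxn = -399.5 kJ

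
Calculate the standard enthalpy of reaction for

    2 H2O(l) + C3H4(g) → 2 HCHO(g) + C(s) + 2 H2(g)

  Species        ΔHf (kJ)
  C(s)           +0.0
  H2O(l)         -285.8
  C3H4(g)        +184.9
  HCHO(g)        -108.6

ΔHrxn = 169.5 kJ

Products: 2·(-108.6) + 1·(+0.0) + 2·(+0.0) = -217.2
Reactants: 2·(-285.8) + 1·(+184.9) = -386.7
ΔHrxn = (-217.2) − (-386.7) = 169.5 kJ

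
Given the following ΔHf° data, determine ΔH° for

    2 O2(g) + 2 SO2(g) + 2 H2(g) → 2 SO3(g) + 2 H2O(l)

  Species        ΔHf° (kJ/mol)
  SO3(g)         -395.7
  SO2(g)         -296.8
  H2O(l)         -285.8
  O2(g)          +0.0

ΔH° = -769.4 kJ/mol

ΔH°rxn = Σ nΔHf°(products) − Σ nΔHf°(reactants).
Products: 2·(-395.7) + 2·(-285.8) = -1363.0
Reactants: 2·(+0.0) + 2·(-296.8) + 2·(+0.0) = -593.6
ΔH° = (-1363.0) − (-593.6) = -769.4 kJ/mol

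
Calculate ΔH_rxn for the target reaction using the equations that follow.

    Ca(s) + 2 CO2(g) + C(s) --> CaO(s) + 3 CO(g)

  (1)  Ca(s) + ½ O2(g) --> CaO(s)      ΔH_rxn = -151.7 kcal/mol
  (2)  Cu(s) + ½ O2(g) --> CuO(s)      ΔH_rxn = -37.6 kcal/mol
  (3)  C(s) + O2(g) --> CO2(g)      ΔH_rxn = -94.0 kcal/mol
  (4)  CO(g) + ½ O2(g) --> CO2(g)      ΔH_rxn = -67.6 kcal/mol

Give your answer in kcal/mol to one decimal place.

(1) as written: -151.7 kcal/mol
(2): not needed.
(3) as written: -94.0 kcal/mol
(4) reversed and × 3: (-3)·(-67.6) = +202.8 kcal/mol
ΔH_rxn = (-151.7) + (-94.0) + (+202.8) = -42.9 kcal/mol

ΔH_rxn = -42.9 kcal/mol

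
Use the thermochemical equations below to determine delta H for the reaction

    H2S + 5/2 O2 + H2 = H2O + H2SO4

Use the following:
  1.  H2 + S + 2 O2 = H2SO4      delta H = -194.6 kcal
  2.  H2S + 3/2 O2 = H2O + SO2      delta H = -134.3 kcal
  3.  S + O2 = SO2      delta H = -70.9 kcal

delta H = -258.0 kcal

eq. 1 as written (H2SO4 already on the product side): -194.6 kcal
eq. 2 as written (H2S already on the reactant side): -134.3 kcal
eq. 3 reversed: +70.9 kcal
By Hess's law, delta H = (1)·(-194.6) + (1)·(-134.3) + (-1)·(-70.9) = -258.0 kcal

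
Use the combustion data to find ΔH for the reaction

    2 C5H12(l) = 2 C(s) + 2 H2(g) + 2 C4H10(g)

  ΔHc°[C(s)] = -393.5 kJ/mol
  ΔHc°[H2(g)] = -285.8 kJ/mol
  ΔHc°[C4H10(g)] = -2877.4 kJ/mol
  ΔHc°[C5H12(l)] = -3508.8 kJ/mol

With combustion enthalpies, reactants minus products:
= [2·(-3508.8)] − [2·(-393.5) + 2·(-285.8) + 2·(-2877.4)]
= 95.8 kJ/mol

ΔH = 95.8 kJ/mol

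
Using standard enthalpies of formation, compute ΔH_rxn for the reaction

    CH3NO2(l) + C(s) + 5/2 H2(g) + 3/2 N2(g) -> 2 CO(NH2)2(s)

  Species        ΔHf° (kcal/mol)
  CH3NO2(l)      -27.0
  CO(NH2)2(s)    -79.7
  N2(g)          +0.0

ΔH_rxn = -132.4 kcal/mol

ΔH°rxn = Σ nΔHf°(products) − Σ nΔHf°(reactants).
Products: 2·(-79.7) = -159.4
Reactants: 1·(-27.0) + 1·(+0.0) + 5/2·(+0.0) + 3/2·(+0.0) = -27.0
ΔH_rxn = (-159.4) − (-27.0) = -132.4 kcal/mol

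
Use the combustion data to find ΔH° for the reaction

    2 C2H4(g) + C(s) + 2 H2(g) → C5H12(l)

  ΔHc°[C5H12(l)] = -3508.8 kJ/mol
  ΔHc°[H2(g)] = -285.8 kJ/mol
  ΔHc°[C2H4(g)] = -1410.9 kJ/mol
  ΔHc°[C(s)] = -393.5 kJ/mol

ΔH° = -278.1 kJ/mol

With combustion enthalpies, reactants minus products:
= [2·(-1410.9) + 1·(-393.5) + 2·(-285.8)] − [1·(-3508.8)]
= -278.1 kJ/mol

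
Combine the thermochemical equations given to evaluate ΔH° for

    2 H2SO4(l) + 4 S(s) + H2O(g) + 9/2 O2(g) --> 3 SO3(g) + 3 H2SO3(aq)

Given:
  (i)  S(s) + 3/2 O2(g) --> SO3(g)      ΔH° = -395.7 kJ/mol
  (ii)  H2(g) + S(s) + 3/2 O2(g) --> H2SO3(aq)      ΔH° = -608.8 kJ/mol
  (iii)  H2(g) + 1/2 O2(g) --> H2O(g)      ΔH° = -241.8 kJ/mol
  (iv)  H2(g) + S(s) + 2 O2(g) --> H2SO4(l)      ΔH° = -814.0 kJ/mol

ΔH° = -1143.7 kJ/mol

(i) × 3 (scale by 3 for the 3 SO3(g)): (3)·(-395.7) = -1187.1 kJ/mol
(ii) × 3 (scale by 3 for the 3 H2SO3(aq)): (3)·(-608.8) = -1826.4 kJ/mol
(iii) reversed (H2O(g) must end up as a reactant): +241.8 kJ/mol
(iv) reversed and × 2 (H2SO4(l) must end up as a reactant; scale by 2 for the 2 H2SO4(l)): (-2)·(-814.0) = +1628.0 kJ/mol
Summing the manipulated equations, ΔH° = (-1187.1) + (-1826.4) + (+241.8) + (+1628.0) = -1143.7 kJ/mol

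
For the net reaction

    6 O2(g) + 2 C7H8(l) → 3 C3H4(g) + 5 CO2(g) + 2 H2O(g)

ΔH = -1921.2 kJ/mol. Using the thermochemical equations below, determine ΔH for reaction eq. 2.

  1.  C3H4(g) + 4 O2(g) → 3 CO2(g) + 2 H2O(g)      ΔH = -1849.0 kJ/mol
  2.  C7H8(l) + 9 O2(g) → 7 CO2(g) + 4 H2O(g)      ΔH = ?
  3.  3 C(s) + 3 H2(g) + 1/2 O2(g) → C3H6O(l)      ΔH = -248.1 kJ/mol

eq. 1 reversed and × 3 (C3H4(g) must end up as a product; scale by 3 for the 3 C3H4(g)): (-3)·(-1849.0) = +5547.0 kJ/mol
eq. 2 × 2 (scale by 2 for the 2 C7H8(l)): contributes 2·x
eq. 3: not needed (C3H6O(l) appears nowhere else).
-1921.2 = (+5547.0) + 2·x
x = (-1921.2 − (+5547.0)) / (2) = -3734.1 kJ/mol

ΔH = -3734.1 kJ/mol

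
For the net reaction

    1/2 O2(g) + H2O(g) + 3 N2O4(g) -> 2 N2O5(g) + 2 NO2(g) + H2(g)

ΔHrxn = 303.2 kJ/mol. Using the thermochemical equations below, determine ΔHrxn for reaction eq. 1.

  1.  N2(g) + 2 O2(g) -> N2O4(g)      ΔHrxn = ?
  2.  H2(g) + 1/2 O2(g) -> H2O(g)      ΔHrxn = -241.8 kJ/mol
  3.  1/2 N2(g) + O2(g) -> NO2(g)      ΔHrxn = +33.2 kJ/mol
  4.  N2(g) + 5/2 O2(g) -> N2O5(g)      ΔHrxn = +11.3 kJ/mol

ΔHrxn = 9.2 kJ/mol

eq. 1 reversed and × 3 (reverse to put N2O4(g) on the reactant side; ×3 to match 3 N2O4(g) in the target): contributes −3·x
eq. 2 reversed (H2O(g) must end up as a reactant): +241.8 kJ/mol
eq. 3 × 2 (×2 to match 2 NO2(g) in the target): (2)·(+33.2) = +66.4 kJ/mol
eq. 4 × 2 (×2 to match 2 N2O5(g) in the target): (2)·(+11.3) = +22.6 kJ/mol
+303.2 = (+241.8) + (+66.4) + (+22.6) − 3·x
x = (+303.2 − (+330.8)) / (-3) = 9.2 kJ/mol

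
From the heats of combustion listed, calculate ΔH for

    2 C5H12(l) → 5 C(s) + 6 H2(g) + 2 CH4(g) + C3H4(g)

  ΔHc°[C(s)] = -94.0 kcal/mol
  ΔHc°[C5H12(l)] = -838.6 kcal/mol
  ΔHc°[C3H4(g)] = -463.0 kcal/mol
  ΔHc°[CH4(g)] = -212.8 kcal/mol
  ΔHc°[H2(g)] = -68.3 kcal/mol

Using ΔH = Σ nΔHc°(reactants) − Σ nΔHc°(products):
= [2·(-838.6)] − [5·(-94.0) + 6·(-68.3) + 2·(-212.8) + 1·(-463.0)]
= 91.2 kcal/mol

ΔH = 91.2 kcal/mol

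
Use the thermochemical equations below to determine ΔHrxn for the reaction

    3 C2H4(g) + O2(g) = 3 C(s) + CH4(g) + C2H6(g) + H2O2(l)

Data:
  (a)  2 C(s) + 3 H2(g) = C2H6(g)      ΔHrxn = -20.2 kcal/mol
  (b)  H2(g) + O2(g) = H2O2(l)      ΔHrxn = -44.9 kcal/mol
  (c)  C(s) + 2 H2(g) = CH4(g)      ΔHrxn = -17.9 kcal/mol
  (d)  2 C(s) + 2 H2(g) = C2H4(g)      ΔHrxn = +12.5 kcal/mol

ΔHrxn = -120.5 kcal/mol

(a) as written: -20.2 kcal/mol
(b) as written: -44.9 kcal/mol
(c) as written: -17.9 kcal/mol
(d) reversed and × 3: (-3)·(+12.5) = -37.5 kcal/mol
Since enthalpy is a state function, ΔHrxn = (-20.2) + (-44.9) + (-17.9) + (-37.5) = -120.5 kcal/mol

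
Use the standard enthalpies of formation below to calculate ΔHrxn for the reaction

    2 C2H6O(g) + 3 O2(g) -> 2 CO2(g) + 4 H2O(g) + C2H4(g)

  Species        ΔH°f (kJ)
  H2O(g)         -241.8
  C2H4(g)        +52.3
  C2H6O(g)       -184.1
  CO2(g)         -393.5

Products: 2·(-393.5) + 4·(-241.8) + 1·(+52.3) = -1701.9
Reactants: 2·(-184.1) + 3·(+0.0) = -368.2
ΔHrxn = (-1701.9) − (-368.2) = -1333.7 kJ

ΔHrxn = -1333.7 kJ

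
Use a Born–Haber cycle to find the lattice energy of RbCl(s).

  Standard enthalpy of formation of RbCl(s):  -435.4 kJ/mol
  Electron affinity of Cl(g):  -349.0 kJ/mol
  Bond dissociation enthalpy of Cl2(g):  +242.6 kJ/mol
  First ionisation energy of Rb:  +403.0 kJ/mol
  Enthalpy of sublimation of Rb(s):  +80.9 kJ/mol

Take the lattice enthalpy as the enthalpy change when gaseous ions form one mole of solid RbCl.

ΔHf° = 1·ΔHsub + 1·(ΣIE) + 1/2·D(Cl2) + 1·EA + U
-435.4 = 1·(+80.9) + 1·(+403.0) + 1/2·(+242.6) + 1·(-349.0) + U
U = -435.4 − (+256.2) = -691.6 kJ/mol

U = -691.6 kJ/mol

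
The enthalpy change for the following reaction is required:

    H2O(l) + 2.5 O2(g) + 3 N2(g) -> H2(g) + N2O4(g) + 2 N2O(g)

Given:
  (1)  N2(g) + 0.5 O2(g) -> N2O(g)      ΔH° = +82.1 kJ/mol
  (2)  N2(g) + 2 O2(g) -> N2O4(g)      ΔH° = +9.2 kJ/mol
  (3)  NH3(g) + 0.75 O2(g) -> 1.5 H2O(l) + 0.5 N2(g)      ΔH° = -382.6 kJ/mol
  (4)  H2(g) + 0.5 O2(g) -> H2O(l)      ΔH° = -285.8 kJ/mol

ΔH° = 459.2 kJ/mol

(1) × 2 (×2 to match 2 N2O(g) in the target): (2)·(+82.1) = +164.2 kJ/mol
(2) as written (N2O4(g) already on the product side): +9.2 kJ/mol
(3): not needed (NH3(g) appears nowhere else).
(4) reversed (H2(g) must end up as a product): +285.8 kJ/mol
Combining the equations, ΔH° = (+164.2) + (+9.2) + (+285.8) = 459.2 kJ/mol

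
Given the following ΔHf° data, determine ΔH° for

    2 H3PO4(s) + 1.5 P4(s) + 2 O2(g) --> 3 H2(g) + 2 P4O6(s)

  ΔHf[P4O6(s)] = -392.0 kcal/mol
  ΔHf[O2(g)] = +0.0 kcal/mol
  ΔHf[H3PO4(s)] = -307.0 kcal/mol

ΔH° = -170.0 kcal/mol

Products: 3·(+0.0) + 2·(-392.0) = -784.0
Reactants: 2·(-307.0) + 3/2·(+0.0) + 2·(+0.0) = -614.0
ΔH° = (-784.0) − (-614.0) = -170.0 kcal/mol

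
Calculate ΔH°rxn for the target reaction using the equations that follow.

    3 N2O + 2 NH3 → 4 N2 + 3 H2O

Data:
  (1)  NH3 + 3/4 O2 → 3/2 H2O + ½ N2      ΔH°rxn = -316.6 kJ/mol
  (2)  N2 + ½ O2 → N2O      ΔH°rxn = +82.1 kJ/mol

ΔH°rxn = -879.5 kJ/mol

(1) × 2: (2)·(-316.6) = -633.2 kJ/mol
(2) reversed and × 3: (-3)·(+82.1) = -246.3 kJ/mol
Since enthalpy is a state function, ΔH°rxn = (-633.2) + (-246.3) = -879.5 kJ/mol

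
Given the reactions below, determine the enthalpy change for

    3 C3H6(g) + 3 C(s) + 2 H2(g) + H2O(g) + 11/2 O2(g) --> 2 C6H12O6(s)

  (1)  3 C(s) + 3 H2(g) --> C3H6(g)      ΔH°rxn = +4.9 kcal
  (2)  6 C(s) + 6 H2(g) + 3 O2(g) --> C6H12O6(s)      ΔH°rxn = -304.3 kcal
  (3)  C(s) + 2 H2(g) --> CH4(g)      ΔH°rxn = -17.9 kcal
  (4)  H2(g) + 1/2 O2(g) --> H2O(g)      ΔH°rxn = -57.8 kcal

(1) reversed and × 3: (-3)·(+4.9) = -14.7 kcal
(2) × 2: (2)·(-304.3) = -608.6 kcal
(3): not needed.
(4) reversed: +57.8 kcal
Since enthalpy is a state function, ΔH°rxn = (-14.7) + (-608.6) + (+57.8) = -565.5 kcal

ΔH°rxn = -565.5 kcal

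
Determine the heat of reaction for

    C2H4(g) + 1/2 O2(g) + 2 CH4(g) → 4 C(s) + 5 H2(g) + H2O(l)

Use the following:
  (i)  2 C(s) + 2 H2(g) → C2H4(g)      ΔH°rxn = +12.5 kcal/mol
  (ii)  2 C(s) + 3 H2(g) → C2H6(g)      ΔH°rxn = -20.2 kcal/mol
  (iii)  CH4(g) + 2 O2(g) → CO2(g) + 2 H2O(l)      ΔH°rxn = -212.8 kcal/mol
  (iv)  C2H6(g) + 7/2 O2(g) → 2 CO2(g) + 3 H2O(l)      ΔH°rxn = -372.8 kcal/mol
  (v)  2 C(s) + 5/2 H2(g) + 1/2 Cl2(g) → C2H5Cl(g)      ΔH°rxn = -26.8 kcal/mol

ΔH°rxn = -45.1 kcal/mol

(i) reversed: -12.5 kcal/mol
(ii) reversed: +20.2 kcal/mol
(iii) × 2: (2)·(-212.8) = -425.6 kcal/mol
(iv) reversed: +372.8 kcal/mol
(v): not needed.
ΔH°rxn = (-12.5) + (+20.2) + (-425.6) + (+372.8) = -45.1 kcal/mol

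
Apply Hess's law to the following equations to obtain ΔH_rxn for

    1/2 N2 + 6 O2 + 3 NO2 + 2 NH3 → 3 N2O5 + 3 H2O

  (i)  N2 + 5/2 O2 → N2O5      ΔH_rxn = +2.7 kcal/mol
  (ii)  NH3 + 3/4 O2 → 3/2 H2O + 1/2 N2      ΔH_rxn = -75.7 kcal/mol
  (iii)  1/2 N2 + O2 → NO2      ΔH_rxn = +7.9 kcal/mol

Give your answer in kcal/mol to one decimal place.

(i) × 3: (3)·(+2.7) = +8.1 kcal/mol
(ii) × 2: (2)·(-75.7) = -151.4 kcal/mol
(iii) reversed and × 3: (-3)·(+7.9) = -23.7 kcal/mol
By Hess's law, ΔH_rxn = (+8.1) + (-151.4) + (-23.7) = -167.0 kcal/mol

ΔH_rxn = -167.0 kcal/mol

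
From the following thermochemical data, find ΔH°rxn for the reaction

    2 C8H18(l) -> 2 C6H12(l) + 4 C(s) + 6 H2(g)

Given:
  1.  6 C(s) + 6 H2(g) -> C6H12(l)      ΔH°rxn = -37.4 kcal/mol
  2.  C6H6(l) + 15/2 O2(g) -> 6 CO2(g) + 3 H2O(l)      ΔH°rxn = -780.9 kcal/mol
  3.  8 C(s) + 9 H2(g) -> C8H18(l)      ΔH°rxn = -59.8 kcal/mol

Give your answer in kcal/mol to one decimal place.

eq. 1 × 2 (scale by 2 for the 2 C6H12(l)): (2)·(-37.4) = -74.8 kcal/mol
eq. 2: not needed (O2(g) appears nowhere else).
eq. 3 reversed and × 2 (reverse to put C8H18(l) on the reactant side; ×2 to match 2 C8H18(l) in the target): (-2)·(-59.8) = +119.6 kcal/mol
Since enthalpy is a state function, ΔH°rxn = (2)·(-37.4) + (-2)·(-59.8) = 44.8 kcal/mol

ΔH°rxn = 44.8 kcal/mol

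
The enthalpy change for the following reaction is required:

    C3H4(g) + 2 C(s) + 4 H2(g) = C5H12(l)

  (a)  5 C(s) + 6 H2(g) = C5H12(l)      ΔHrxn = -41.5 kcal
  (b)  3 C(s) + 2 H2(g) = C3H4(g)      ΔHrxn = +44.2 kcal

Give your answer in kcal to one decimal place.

ΔHrxn = -85.7 kcal

(a) as written: -41.5 kcal
(b) reversed: -44.2 kcal
By Hess's law, ΔHrxn = (1)·(-41.5) + (-1)·(+44.2) = -85.7 kcal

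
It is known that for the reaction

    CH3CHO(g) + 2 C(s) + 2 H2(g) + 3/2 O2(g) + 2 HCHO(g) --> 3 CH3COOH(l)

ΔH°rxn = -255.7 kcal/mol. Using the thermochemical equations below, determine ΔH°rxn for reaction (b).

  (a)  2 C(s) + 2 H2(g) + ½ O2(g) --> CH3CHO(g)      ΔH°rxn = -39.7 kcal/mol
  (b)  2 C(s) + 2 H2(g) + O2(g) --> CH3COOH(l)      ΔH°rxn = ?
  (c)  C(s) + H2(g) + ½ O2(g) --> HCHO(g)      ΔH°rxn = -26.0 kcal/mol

ΔH°rxn = -115.8 kcal/mol

(a) reversed (CH3CHO(g) must end up as a reactant): +39.7 kcal/mol
(b) × 3 (×3 to match 3 CH3COOH(l) in the target): contributes 3·x
(c) reversed and × 2 (HCHO(g) must end up as a reactant; scale by 2 for the 2 HCHO(g)): (-2)·(-26.0) = +52.0 kcal/mol
-255.7 = (+39.7) + (+52.0) + 3·x
x = (-255.7 − (+91.7)) / (3) = -115.8 kcal/mol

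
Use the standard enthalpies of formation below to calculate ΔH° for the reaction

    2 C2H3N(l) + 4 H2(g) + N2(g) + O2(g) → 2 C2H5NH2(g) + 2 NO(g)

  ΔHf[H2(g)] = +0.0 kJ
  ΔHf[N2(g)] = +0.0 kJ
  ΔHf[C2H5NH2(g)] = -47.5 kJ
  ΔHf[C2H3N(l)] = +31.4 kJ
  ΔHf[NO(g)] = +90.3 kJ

ΔH° = 22.8 kJ

Products: 2·(-47.5) + 2·(+90.3) = +85.6
Reactants: 2·(+31.4) + 4·(+0.0) + 1·(+0.0) + 1·(+0.0) = +62.8
ΔH° = (+85.6) − (+62.8) = 22.8 kJ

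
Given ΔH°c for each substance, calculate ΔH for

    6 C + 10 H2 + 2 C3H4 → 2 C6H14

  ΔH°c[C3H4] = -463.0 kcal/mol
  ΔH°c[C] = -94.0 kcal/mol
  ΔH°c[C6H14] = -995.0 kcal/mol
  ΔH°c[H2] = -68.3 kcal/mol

Using ΔH = Σ nΔHc°(reactants) − Σ nΔHc°(products):
= [6·(-94.0) + 10·(-68.3) + 2·(-463.0)] − [2·(-995.0)]
= -183.0 kcal/mol

ΔH = -183.0 kcal/mol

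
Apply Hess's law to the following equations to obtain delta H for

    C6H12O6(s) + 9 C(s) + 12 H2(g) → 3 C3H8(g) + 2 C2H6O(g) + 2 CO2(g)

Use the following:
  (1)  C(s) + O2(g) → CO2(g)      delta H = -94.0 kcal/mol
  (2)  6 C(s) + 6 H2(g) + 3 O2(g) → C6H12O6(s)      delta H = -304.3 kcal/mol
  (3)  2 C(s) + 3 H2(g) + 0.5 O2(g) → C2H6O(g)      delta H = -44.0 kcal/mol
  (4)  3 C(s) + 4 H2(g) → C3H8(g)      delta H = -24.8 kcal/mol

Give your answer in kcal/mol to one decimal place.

(1) × 2: (2)·(-94.0) = -188.0 kcal/mol
(2) reversed: +304.3 kcal/mol
(3) × 2: (2)·(-44.0) = -88.0 kcal/mol
(4) × 3: (3)·(-24.8) = -74.4 kcal/mol
delta H = (-188.0) + (+304.3) + (-88.0) + (-74.4) = -46.1 kcal/mol

delta H = -46.1 kcal/mol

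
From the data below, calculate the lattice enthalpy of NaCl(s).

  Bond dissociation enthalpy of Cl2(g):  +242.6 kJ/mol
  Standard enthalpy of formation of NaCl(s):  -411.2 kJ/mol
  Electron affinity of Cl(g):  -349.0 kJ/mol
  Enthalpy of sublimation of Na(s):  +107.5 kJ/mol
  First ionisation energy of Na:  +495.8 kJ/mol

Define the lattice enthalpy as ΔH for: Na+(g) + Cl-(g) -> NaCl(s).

U = -786.8 kJ/mol

ΔHf° = 1·ΔHsub + 1·(ΣIE) + 1/2·D(Cl2) + 1·EA + U
-411.2 = 1·(+107.5) + 1·(+495.8) + 1/2·(+242.6) + 1·(-349.0) + U
U = -411.2 − (+375.6) = -786.8 kJ/mol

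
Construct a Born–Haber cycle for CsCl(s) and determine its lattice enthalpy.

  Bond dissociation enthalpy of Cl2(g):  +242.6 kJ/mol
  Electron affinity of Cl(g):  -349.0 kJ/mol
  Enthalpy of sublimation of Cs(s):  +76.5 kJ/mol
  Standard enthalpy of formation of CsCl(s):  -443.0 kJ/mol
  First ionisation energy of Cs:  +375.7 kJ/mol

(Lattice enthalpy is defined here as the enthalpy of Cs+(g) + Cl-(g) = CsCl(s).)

ΔHf° = 1·ΔHsub + 1·(ΣIE) + 1/2·D(Cl2) + 1·EA + U
-443.0 = 1·(+76.5) + 1·(+375.7) + 1/2·(+242.6) + 1·(-349.0) + U
U = -443.0 − (+224.5) = -667.5 kJ/mol

U = -667.5 kJ/mol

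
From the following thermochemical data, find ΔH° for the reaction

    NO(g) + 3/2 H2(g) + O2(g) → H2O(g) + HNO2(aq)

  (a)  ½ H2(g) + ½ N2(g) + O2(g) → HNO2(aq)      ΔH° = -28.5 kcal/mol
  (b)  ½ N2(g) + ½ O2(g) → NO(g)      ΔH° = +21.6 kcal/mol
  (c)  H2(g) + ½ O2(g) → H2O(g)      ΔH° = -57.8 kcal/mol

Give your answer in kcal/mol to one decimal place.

(a) as written: -28.5 kcal/mol
(b) reversed: -21.6 kcal/mol
(c) as written: -57.8 kcal/mol
Combining the equations, ΔH° = (-28.5) + (-21.6) + (-57.8) = -107.9 kcal/mol

ΔH° = -107.9 kcal/mol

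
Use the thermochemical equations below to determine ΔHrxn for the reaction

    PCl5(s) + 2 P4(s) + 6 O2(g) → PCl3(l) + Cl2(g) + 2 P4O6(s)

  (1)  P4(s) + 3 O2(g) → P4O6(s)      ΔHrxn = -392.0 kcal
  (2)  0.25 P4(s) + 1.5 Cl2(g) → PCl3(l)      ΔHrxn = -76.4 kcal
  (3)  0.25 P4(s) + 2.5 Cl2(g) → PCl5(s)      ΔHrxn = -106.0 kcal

(1) × 2: (2)·(-392.0) = -784.0 kcal
(2) as written: -76.4 kcal
(3) reversed: +106.0 kcal
ΔHrxn = (2)·(-392.0) + (1)·(-76.4) + (-1)·(-106.0) = -754.4 kcal

ΔHrxn = -754.4 kcal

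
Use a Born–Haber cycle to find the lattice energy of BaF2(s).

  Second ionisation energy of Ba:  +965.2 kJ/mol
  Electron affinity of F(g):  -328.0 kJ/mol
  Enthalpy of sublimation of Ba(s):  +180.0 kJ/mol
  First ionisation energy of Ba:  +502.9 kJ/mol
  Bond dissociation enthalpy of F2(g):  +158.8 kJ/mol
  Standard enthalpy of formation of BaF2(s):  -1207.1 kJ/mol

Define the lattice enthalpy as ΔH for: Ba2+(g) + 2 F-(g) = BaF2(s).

ΔHf° = 1·ΔHsub + 1·(ΣIE) + 1·D(F2) + 2·EA + U
-1207.1 = 1·(+180.0) + 1·(+1468.1) + 1·(+158.8) + 2·(-328.0) + U
U = -1207.1 − (+1150.9) = -2358.0 kJ/mol

U = -2358.0 kJ/mol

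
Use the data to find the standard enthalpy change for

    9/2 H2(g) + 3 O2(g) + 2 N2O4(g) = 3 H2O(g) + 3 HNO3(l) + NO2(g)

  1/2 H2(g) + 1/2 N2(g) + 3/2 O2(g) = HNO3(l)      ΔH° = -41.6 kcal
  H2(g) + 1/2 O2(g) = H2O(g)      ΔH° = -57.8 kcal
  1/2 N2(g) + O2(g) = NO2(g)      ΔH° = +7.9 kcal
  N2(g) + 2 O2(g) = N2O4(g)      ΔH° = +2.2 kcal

ΔH° = -294.7 kcal

equation 1 × 3: (3)·(-41.6) = -124.8 kcal
equation 2 × 3: (3)·(-57.8) = -173.4 kcal
equation 3 as written: +7.9 kcal
equation 4 reversed and × 2: (-2)·(+2.2) = -4.4 kcal
Summing the manipulated equations, ΔH° = (3)·(-41.6) + (3)·(-57.8) + (1)·(+7.9) + (-2)·(+2.2) = -294.7 kcal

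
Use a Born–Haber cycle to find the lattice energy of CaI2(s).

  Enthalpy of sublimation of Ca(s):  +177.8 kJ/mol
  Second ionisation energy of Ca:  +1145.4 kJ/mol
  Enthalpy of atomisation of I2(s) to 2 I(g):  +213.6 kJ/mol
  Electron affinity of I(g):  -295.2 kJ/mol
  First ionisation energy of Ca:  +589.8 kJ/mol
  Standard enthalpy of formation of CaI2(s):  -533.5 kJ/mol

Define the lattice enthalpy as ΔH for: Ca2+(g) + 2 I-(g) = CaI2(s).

ΔHf° = 1·ΔHsub + 1·(ΣIE) + 1·D(I2) + 2·EA + U
-533.5 = 1·(+177.8) + 1·(+1735.2) + 1·(+213.6) + 2·(-295.2) + U
U = -533.5 − (+1536.2) = -2069.7 kJ/mol

U = -2069.7 kJ/mol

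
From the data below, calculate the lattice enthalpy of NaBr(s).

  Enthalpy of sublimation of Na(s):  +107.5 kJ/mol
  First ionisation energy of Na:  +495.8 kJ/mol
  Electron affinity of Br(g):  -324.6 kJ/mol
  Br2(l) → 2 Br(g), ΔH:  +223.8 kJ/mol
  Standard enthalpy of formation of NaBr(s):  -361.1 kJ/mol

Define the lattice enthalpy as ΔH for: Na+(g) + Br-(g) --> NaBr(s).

ΔHf° = 1·ΔHsub + 1·(ΣIE) + 1/2·D(Br2) + 1·EA + U
-361.1 = 1·(+107.5) + 1·(+495.8) + 1/2·(+223.8) + 1·(-324.6) + U
U = -361.1 − (+390.6) = -751.7 kJ/mol

U = -751.7 kJ/mol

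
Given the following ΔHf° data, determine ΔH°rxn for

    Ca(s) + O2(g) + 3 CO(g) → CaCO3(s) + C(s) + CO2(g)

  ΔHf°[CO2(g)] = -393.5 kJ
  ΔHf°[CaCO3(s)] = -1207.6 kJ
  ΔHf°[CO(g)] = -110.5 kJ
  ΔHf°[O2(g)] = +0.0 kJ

ΔH°rxn = -1269.6 kJ

ΔH°rxn = Σ nΔHf°(products) − Σ nΔHf°(reactants).
Products: 1·(-1207.6) + 1·(+0.0) + 1·(-393.5) = -1601.1
Reactants: 1·(+0.0) + 1·(+0.0) + 3·(-110.5) = -331.5
ΔH°rxn = (-1601.1) − (-331.5) = -1269.6 kJ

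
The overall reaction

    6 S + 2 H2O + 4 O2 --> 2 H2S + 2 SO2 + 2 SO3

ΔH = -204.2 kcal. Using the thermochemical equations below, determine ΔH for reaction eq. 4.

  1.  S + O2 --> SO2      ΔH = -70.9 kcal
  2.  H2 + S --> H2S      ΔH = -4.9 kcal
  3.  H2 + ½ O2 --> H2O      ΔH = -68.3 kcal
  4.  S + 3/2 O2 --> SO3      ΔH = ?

eq. 1 × 2 (×2 to match 2 SO2 in the target): (2)·(-70.9) = -141.8 kcal
eq. 2 × 2 (scale by 2 for the 2 H2S): (2)·(-4.9) = -9.8 kcal
eq. 3 reversed and × 2 (reverse to put H2O on the reactant side; scale by 2 for the 2 H2O): (-2)·(-68.3) = +136.6 kcal
eq. 4 × 2 (×2 to match 2 SO3 in the target): contributes 2·x
-204.2 = (-141.8) + (-9.8) + (+136.6) + 2·x
x = (-204.2 − (-15.0)) / (2) = -94.6 kcal

ΔH = -94.6 kcal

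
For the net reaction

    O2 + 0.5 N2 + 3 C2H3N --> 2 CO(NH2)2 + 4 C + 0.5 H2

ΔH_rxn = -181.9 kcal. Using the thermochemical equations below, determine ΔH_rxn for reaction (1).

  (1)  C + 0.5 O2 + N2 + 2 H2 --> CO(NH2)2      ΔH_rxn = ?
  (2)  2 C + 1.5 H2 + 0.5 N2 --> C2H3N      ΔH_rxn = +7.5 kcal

(1) × 2: contributes 2·x
(2) reversed and × 3: (-3)·(+7.5) = -22.5 kcal
-181.9 = (-22.5) + 2·x
x = (-181.9 − (-22.5)) / (2) = -79.7 kcal

ΔH_rxn = -79.7 kcal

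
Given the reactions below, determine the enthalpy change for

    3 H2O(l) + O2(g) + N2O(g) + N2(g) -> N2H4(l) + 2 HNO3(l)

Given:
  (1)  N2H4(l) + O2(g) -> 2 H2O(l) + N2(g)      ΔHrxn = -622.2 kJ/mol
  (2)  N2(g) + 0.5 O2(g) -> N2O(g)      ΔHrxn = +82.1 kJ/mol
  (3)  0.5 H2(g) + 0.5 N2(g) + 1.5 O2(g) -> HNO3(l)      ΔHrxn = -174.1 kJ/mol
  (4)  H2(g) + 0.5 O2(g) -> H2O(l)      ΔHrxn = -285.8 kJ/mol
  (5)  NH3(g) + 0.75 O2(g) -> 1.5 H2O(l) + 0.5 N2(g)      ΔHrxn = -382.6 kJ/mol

(1) reversed (N2H4(l) must end up as a product): +622.2 kJ/mol
(2) reversed (reverse to put N2O(g) on the reactant side): -82.1 kJ/mol
(3) × 2 (scale by 2 for the 2 HNO3(l)): (2)·(-174.1) = -348.2 kJ/mol
(4) reversed: +285.8 kJ/mol
(5): not needed (NH3(g) appears nowhere else).
By Hess's law, ΔHrxn = (-1)·(-622.2) + (-1)·(+82.1) + (2)·(-174.1) + (-1)·(-285.8) = 477.7 kJ/mol

ΔHrxn = 477.7 kJ/mol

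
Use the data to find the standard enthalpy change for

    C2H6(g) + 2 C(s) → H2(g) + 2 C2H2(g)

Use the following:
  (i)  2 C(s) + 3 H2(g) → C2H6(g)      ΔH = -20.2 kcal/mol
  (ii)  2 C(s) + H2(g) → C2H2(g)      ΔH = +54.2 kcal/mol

(i) reversed: +20.2 kcal/mol
(ii) × 2: (2)·(+54.2) = +108.4 kcal/mol
ΔH = (+20.2) + (+108.4) = 128.6 kcal/mol

ΔH = 128.6 kcal/mol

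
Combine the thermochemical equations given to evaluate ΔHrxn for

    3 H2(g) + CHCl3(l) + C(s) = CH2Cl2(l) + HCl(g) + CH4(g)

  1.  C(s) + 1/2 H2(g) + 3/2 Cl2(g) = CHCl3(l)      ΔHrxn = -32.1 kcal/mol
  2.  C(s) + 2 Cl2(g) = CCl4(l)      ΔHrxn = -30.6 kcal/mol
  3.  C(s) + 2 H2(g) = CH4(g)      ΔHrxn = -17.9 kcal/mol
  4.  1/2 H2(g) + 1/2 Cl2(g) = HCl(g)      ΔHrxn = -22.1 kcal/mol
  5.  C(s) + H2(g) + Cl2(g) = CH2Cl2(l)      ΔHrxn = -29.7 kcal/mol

ΔHrxn = -37.6 kcal/mol

eq. 1 reversed: +32.1 kcal/mol
eq. 2: not needed.
eq. 3 as written: -17.9 kcal/mol
eq. 4 as written: -22.1 kcal/mol
eq. 5 as written: -29.7 kcal/mol
By Hess's law, ΔHrxn = (-1)·(-32.1) + (1)·(-17.9) + (1)·(-22.1) + (1)·(-29.7) = -37.6 kcal/mol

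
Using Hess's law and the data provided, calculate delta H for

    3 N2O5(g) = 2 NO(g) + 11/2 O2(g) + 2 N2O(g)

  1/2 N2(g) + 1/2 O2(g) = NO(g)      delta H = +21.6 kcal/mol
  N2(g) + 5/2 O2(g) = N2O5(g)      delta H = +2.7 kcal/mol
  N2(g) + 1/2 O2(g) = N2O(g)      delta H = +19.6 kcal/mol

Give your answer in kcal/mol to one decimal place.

equation 1 × 2 (scale by 2 for the 2 NO(g)): (2)·(+21.6) = +43.2 kcal/mol
equation 2 reversed and × 3 (reverse to put N2O5(g) on the reactant side; scale by 3 for the 3 N2O5(g)): (-3)·(+2.7) = -8.1 kcal/mol
equation 3 × 2 (scale by 2 for the 2 N2O(g)): (2)·(+19.6) = +39.2 kcal/mol
delta H = (+43.2) + (-8.1) + (+39.2) = 74.3 kcal/mol

delta H = 74.3 kcal/mol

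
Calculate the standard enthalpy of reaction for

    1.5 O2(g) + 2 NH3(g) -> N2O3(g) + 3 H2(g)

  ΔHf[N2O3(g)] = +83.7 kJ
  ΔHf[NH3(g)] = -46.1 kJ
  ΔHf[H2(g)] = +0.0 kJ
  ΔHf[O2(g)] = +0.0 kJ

ΔH_rxn = 175.9 kJ

ΔH°rxn = Σ nΔHf°(products) − Σ nΔHf°(reactants).
Products: 1·(+83.7) + 3·(+0.0) = +83.7
Reactants: 3/2·(+0.0) + 2·(-46.1) = -92.2
ΔH_rxn = (+83.7) − (-92.2) = 175.9 kJ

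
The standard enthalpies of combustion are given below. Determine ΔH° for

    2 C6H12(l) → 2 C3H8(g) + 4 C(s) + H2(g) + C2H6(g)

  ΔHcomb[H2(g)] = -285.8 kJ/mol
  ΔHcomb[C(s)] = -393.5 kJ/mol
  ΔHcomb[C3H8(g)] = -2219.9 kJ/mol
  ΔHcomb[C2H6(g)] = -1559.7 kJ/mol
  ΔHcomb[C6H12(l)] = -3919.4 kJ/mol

Using ΔH = Σ nΔHc°(reactants) − Σ nΔHc°(products):
= [2·(-3919.4)] − [2·(-2219.9) + 4·(-393.5) + 1·(-285.8) + 1·(-1559.7)]
= 20.5 kJ/mol

ΔH° = 20.5 kJ/mol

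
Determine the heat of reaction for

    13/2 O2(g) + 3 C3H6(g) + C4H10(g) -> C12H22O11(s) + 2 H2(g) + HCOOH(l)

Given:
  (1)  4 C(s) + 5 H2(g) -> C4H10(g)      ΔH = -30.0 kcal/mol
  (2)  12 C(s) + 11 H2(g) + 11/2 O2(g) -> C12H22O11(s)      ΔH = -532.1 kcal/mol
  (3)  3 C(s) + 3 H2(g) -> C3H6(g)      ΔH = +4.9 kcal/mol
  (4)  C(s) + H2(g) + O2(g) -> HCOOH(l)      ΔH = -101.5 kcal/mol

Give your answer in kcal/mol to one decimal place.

(1) reversed: +30.0 kcal/mol
(2) as written: -532.1 kcal/mol
(3) reversed and × 3: (-3)·(+4.9) = -14.7 kcal/mol
(4) as written: -101.5 kcal/mol
ΔH = (+30.0) + (-532.1) + (-14.7) + (-101.5) = -618.3 kcal/mol

ΔH = -618.3 kcal/mol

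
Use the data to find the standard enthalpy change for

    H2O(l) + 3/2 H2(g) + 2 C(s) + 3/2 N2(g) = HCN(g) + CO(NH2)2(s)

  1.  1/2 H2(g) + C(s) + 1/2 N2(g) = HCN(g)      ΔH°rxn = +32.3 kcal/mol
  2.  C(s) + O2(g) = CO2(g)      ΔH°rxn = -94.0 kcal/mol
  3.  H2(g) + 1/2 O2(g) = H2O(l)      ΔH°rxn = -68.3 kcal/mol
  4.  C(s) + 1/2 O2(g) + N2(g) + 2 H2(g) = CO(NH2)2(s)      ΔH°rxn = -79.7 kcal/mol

eq. 1 as written: +32.3 kcal/mol
eq. 2: not needed.
eq. 3 reversed: +68.3 kcal/mol
eq. 4 as written: -79.7 kcal/mol
ΔH°rxn = (+32.3) + (+68.3) + (-79.7) = 20.9 kcal/mol

ΔH°rxn = 20.9 kcal/mol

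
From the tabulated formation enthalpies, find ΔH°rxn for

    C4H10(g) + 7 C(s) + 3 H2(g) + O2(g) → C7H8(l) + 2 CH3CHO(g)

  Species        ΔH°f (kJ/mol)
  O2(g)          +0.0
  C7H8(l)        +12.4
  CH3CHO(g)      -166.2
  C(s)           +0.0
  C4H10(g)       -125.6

Products: 1·(+12.4) + 2·(-166.2) = -320.0
Reactants: 1·(-125.6) + 7·(+0.0) + 3·(+0.0) + 1·(+0.0) = -125.6
ΔH°rxn = (-320.0) − (-125.6) = -194.4 kJ/mol

ΔH°rxn = -194.4 kJ/mol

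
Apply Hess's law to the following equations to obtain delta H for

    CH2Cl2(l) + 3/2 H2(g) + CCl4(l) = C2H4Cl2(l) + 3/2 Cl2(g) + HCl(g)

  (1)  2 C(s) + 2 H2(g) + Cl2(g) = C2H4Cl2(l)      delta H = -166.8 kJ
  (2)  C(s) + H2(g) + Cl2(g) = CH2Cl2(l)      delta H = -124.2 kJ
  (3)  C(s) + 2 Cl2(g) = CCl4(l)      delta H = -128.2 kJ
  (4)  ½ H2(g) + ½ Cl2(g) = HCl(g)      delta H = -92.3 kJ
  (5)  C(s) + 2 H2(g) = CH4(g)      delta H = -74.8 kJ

delta H = -6.7 kJ

(1) as written (C2H4Cl2(l) already on the product side): -166.8 kJ
(2) reversed (reverse to put CH2Cl2(l) on the reactant side): +124.2 kJ
(3) reversed (reverse to put CCl4(l) on the reactant side): +128.2 kJ
(4) as written (HCl(g) already on the product side): -92.3 kJ
(5): not needed (CH4(g) appears nowhere else).
delta H = (-166.8) + (+124.2) + (+128.2) + (-92.3) = -6.7 kJ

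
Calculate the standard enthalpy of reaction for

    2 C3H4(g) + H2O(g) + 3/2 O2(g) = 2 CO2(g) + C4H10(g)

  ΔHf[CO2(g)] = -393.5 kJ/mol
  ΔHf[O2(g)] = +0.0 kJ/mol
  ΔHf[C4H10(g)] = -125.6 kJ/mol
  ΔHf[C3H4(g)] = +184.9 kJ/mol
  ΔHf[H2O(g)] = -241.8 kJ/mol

ΔH° = -1040.6 kJ/mol

ΔH°rxn = Σ nΔHf°(products) − Σ nΔHf°(reactants).
Products: 2·(-393.5) + 1·(-125.6) = -912.6
Reactants: 2·(+184.9) + 1·(-241.8) + 3/2·(+0.0) = +128.0
ΔH° = (-912.6) − (+128.0) = -1040.6 kJ/mol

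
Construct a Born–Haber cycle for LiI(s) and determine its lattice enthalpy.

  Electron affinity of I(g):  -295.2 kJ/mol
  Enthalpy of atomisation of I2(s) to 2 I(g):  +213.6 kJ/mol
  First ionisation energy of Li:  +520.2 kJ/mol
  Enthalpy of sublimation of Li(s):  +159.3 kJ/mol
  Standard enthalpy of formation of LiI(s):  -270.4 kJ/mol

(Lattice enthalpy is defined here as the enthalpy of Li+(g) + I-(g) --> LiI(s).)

U = -761.5 kJ/mol

ΔHf° = 1·ΔHsub + 1·(ΣIE) + 1/2·D(I2) + 1·EA + U
-270.4 = 1·(+159.3) + 1·(+520.2) + 1/2·(+213.6) + 1·(-295.2) + U
U = -270.4 − (+491.1) = -761.5 kJ/mol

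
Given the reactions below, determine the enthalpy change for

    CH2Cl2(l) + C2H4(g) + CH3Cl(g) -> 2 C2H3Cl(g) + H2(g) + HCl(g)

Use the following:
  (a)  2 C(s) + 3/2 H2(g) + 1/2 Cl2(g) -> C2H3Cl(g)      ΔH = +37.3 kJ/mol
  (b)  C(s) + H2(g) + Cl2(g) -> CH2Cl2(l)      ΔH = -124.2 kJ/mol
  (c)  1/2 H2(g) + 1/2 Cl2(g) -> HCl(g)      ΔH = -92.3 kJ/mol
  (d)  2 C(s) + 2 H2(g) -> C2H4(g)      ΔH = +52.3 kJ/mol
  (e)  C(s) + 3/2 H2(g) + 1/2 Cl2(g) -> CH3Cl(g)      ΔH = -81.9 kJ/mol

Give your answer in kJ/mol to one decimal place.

ΔH = 136.1 kJ/mol

(a) × 2 (scale by 2 for the 2 C2H3Cl(g)): (2)·(+37.3) = +74.6 kJ/mol
(b) reversed (reverse to put CH2Cl2(l) on the reactant side): +124.2 kJ/mol
(c) as written (HCl(g) already on the product side): -92.3 kJ/mol
(d) reversed (reverse to put C2H4(g) on the reactant side): -52.3 kJ/mol
(e) reversed (reverse to put CH3Cl(g) on the reactant side): +81.9 kJ/mol
By Hess's law, ΔH = (+74.6) + (+124.2) + (-92.3) + (-52.3) + (+81.9) = 136.1 kJ/mol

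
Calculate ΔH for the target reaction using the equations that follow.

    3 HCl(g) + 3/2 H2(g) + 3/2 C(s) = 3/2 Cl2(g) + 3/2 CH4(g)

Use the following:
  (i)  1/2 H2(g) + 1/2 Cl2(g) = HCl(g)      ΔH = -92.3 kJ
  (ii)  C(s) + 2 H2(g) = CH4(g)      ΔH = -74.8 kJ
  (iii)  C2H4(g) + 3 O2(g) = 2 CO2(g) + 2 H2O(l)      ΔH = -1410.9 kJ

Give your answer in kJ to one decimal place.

(i) reversed and × 3: (-3)·(-92.3) = +276.9 kJ
(ii) × 3/2: (3/2)·(-74.8) = -112.2 kJ
(iii): not needed.
ΔH = (+276.9) + (-112.2) = 164.7 kJ

ΔH = 164.7 kJ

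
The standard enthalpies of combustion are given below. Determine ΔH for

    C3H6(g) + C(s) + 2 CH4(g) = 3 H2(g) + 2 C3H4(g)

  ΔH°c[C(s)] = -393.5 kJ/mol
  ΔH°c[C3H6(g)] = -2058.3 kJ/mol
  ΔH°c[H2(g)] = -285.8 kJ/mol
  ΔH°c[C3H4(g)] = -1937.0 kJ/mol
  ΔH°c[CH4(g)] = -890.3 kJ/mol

With combustion enthalpies, reactants minus products:
= [1·(-2058.3) + 1·(-393.5) + 2·(-890.3)] − [3·(-285.8) + 2·(-1937.0)]
= 499.0 kJ/mol

ΔH = 499.0 kJ/mol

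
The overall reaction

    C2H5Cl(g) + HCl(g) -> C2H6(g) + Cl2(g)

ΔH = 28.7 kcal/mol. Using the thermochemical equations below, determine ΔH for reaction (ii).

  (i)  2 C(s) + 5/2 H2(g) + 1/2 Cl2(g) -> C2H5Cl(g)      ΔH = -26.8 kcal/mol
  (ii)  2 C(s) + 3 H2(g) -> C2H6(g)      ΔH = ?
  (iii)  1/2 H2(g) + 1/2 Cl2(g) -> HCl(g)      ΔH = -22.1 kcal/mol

ΔH = -20.2 kcal/mol

(i) reversed: +26.8 kcal/mol
(ii) as written: contributes x
(iii) reversed: +22.1 kcal/mol
+28.7 = (+26.8) + (+22.1) + x
x = (+28.7 − (+48.9)) / (1) = -20.2 kcal/mol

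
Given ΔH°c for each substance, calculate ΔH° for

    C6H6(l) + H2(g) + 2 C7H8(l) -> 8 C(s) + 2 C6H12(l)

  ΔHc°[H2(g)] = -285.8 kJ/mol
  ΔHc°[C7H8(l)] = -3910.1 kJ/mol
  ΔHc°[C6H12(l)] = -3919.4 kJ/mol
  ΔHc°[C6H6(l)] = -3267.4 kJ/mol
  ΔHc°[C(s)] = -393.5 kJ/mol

ΔH° = -386.6 kJ/mol

With combustion enthalpies, reactants minus products:
= [1·(-3267.4) + 1·(-285.8) + 2·(-3910.1)] − [8·(-393.5) + 2·(-3919.4)]
= -386.6 kJ/mol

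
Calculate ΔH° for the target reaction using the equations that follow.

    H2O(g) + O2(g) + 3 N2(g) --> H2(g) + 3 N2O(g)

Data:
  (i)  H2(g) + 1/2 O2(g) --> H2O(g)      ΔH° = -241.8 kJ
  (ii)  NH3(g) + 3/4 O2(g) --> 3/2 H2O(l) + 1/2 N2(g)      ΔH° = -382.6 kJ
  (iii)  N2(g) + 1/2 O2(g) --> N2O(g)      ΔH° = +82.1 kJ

(i) reversed (H2O(g) must end up as a reactant): +241.8 kJ
(ii): not needed (H2O(l) appears nowhere else).
(iii) × 3 (scale by 3 for the 3 N2O(g)): (3)·(+82.1) = +246.3 kJ
Combining the equations, ΔH° = (+241.8) + (+246.3) = 488.1 kJ

ΔH° = 488.1 kJ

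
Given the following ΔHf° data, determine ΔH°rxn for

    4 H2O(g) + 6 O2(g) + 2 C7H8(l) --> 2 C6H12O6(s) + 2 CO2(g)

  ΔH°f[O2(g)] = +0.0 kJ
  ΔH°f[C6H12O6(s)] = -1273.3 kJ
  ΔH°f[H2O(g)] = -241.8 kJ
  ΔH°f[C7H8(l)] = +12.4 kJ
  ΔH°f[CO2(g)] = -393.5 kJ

ΔH°rxn = -2391.2 kJ

Products: 2·(-1273.3) + 2·(-393.5) = -3333.6
Reactants: 4·(-241.8) + 6·(+0.0) + 2·(+12.4) = -942.4
ΔH°rxn = (-3333.6) − (-942.4) = -2391.2 kJ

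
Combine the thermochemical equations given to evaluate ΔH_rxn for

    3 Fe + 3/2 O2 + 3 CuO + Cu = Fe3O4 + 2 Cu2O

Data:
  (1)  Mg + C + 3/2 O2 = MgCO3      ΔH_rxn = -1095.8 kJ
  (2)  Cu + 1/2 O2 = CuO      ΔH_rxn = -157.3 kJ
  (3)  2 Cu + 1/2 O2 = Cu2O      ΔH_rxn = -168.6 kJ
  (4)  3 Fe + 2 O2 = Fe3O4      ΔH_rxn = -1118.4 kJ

ΔH_rxn = -983.7 kJ

(1): not needed (MgCO3 appears nowhere else).
(2) reversed and × 3 (CuO must end up as a reactant; scale by 3 for the 3 CuO): (-3)·(-157.3) = +471.9 kJ
(3) × 2 (scale by 2 for the 2 Cu2O): (2)·(-168.6) = -337.2 kJ
(4) as written (Fe3O4 already on the product side): -1118.4 kJ
Since enthalpy is a state function, ΔH_rxn = (+471.9) + (-337.2) + (-1118.4) = -983.7 kJ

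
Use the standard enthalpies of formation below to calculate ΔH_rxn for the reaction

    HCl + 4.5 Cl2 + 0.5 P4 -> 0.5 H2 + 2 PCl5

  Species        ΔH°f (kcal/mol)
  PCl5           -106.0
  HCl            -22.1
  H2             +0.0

ΔH°rxn = Σ nΔHf°(products) − Σ nΔHf°(reactants).
Products: 1/2·(+0.0) + 2·(-106.0) = -212.0
Reactants: 1·(-22.1) + 9/2·(+0.0) + 1/2·(+0.0) = -22.1
ΔH_rxn = (-212.0) − (-22.1) = -189.9 kcal/mol

ΔH_rxn = -189.9 kcal/mol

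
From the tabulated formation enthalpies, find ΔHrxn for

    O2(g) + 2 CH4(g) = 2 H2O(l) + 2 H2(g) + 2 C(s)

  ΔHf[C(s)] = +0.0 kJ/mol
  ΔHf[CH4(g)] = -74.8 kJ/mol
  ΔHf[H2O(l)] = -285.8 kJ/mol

ΔHrxn = -422.0 kJ/mol

Products: 2·(-285.8) + 2·(+0.0) + 2·(+0.0) = -571.6
Reactants: 1·(+0.0) + 2·(-74.8) = -149.6
ΔHrxn = (-571.6) − (-149.6) = -422.0 kJ/mol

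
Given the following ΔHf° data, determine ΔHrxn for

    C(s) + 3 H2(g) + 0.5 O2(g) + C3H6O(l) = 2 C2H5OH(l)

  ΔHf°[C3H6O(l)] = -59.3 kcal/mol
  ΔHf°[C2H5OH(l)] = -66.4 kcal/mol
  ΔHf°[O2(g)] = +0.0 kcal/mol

ΔHrxn = -73.5 kcal/mol

Products: 2·(-66.4) = -132.8
Reactants: 1·(+0.0) + 3·(+0.0) + 1/2·(+0.0) + 1·(-59.3) = -59.3
ΔHrxn = (-132.8) − (-59.3) = -73.5 kcal/mol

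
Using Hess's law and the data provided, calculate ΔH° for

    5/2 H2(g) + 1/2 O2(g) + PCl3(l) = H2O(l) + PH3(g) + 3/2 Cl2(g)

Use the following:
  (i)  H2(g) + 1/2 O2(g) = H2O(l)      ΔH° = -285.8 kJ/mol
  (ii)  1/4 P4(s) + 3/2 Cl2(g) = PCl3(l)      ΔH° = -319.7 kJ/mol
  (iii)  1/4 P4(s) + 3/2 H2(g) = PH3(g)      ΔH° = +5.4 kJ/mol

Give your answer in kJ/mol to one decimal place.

(i) as written: -285.8 kJ/mol
(ii) reversed: +319.7 kJ/mol
(iii) as written: +5.4 kJ/mol
ΔH° = (1)·(-285.8) + (-1)·(-319.7) + (1)·(+5.4) = 39.3 kJ/mol

ΔH° = 39.3 kJ/mol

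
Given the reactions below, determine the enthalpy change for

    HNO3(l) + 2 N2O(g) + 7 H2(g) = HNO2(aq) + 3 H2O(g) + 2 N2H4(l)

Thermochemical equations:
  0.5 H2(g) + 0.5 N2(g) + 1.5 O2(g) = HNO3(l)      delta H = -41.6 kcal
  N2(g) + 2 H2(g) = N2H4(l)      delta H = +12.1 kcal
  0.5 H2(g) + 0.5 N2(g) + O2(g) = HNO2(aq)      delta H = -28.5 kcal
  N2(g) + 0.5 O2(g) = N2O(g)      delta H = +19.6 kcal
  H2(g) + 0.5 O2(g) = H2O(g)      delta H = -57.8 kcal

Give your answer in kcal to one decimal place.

delta H = -175.3 kcal

equation 1 reversed (HNO3(l) must end up as a reactant): +41.6 kcal
equation 2 × 2 (×2 to match 2 N2H4(l) in the target): (2)·(+12.1) = +24.2 kcal
equation 3 as written (HNO2(aq) already on the product side): -28.5 kcal
equation 4 reversed and × 2 (reverse to put N2O(g) on the reactant side; scale by 2 for the 2 N2O(g)): (-2)·(+19.6) = -39.2 kcal
equation 5 × 3 (scale by 3 for the 3 H2O(g)): (3)·(-57.8) = -173.4 kcal
delta H = (+41.6) + (+24.2) + (-28.5) + (-39.2) + (-173.4) = -175.3 kcal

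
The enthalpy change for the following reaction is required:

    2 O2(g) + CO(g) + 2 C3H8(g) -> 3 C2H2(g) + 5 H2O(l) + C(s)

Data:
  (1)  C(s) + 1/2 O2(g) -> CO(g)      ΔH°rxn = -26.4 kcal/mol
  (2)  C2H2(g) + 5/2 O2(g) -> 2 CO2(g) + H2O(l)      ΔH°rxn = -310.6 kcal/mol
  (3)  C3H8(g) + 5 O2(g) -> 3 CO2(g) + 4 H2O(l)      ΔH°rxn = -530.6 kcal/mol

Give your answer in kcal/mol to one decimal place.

ΔH°rxn = -103.0 kcal/mol

(1) reversed: +26.4 kcal/mol
(2) reversed and × 3: (-3)·(-310.6) = +931.8 kcal/mol
(3) × 2: (2)·(-530.6) = -1061.2 kcal/mol
ΔH°rxn = (-1)·(-26.4) + (-3)·(-310.6) + (2)·(-530.6) = -103.0 kcal/mol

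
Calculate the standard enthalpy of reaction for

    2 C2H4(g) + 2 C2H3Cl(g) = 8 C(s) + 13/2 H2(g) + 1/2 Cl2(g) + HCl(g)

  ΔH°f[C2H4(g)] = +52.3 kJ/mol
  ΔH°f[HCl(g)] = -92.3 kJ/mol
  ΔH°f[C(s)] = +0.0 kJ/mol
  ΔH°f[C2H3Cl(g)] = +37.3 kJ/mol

ΔHrxn = -271.5 kJ/mol

ΔH°rxn = Σ nΔHf°(products) − Σ nΔHf°(reactants).
Products: 8·(+0.0) + 13/2·(+0.0) + 1/2·(+0.0) + 1·(-92.3) = -92.3
Reactants: 2·(+52.3) + 2·(+37.3) = +179.2
ΔHrxn = (-92.3) − (+179.2) = -271.5 kJ/mol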